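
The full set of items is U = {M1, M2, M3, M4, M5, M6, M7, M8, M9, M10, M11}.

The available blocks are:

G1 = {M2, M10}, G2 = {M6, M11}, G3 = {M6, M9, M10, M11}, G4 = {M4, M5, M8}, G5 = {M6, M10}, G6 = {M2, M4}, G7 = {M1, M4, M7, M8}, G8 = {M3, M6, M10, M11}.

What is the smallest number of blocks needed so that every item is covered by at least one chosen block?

G3 and G4 and G6 and G7 and G8 together: G3 ∪ G4 ∪ G6 ∪ G7 ∪ G8 = {M1, M2, M3, M4, M5, M6, M7, M8, M9, M10, M11} — every item is covered.
No 4 of the 8 blocks cover everything (all 70 combinations miss at least one item), so 5 is optimal.

5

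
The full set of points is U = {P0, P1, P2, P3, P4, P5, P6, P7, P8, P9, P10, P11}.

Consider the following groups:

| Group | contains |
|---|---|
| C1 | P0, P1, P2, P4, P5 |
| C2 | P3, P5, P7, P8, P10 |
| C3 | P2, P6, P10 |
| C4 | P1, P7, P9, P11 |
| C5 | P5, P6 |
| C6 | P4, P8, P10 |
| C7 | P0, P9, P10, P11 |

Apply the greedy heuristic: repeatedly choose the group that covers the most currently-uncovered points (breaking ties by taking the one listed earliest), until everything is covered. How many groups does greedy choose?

4

Greedy: pick C1 (covers 5 new) → pick C2 (covers 4 new) → pick C4 (covers 2 new) → pick C3 (covers 1 new). Total picks: 4.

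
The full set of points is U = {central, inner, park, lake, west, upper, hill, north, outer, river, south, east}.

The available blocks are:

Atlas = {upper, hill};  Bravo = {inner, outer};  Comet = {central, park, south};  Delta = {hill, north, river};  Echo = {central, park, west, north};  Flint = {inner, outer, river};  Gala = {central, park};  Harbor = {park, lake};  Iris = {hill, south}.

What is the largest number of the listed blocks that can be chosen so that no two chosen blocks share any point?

Atlas, Flint, Gala are pairwise disjoint (Atlas={upper,hill}; Flint={inner,outer,river}; Gala={central,park}).
Every remaining block overlaps one of these, and no 4 of the listed blocks are pairwise disjoint, so 3 is the maximum.

3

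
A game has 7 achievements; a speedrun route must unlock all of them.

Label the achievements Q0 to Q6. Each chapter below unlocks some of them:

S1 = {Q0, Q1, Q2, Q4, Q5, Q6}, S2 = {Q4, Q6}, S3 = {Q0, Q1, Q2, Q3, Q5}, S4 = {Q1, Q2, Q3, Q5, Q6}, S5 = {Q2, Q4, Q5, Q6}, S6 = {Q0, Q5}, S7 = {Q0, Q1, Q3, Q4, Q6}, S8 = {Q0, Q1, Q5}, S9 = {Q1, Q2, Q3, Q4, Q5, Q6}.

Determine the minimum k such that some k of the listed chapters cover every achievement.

S1 and S3 together: S1 ∪ S3 = {Q0, Q1, Q2, Q3, Q4, Q5, Q6} — every achievement is covered.
No single chapter has all 7 achievements (the largest, S1, has 6), so 2 is optimal.

2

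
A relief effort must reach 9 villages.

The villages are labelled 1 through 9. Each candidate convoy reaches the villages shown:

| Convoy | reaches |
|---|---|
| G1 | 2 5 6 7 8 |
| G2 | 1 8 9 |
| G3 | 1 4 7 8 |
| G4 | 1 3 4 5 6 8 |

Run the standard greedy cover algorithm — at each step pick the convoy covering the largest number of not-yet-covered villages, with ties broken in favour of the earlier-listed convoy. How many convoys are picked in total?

3

Greedy: pick G4 (covers 6 new) → pick G1 (covers 2 new) → pick G2 (covers 1 new). Total picks: 3.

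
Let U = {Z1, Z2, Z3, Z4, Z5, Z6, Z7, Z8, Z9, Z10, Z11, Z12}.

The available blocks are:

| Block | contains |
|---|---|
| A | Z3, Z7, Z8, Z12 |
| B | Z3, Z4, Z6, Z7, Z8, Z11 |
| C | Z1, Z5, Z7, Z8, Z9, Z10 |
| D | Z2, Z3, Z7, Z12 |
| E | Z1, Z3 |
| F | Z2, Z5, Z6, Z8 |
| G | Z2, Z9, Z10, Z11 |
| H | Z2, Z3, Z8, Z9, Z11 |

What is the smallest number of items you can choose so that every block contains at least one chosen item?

T = {Z2, Z3, Z10} meets every block (each contains at least one member of T), and |T| = 3.
No choice of 2 items meets every block, so 3 is the minimum.

3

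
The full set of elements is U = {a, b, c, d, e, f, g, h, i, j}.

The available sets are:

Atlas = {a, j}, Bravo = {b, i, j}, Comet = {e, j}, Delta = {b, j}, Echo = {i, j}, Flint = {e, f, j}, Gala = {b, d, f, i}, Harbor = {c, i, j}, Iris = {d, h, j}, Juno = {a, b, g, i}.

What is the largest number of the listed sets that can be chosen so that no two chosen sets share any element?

Comet, Juno are pairwise disjoint (Comet={e,j}; Juno={a,b,g,i}).
Every remaining set overlaps one of these, and no 3 of the listed sets are pairwise disjoint, so 2 is the maximum.

2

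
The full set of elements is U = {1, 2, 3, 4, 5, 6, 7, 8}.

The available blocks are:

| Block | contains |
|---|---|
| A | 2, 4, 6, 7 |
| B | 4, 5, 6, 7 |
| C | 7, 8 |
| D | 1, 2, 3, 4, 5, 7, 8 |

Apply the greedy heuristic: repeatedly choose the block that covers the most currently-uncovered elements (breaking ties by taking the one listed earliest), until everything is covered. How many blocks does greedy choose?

2

Greedy: pick D (covers 7 new) → pick A (covers 1 new). Total picks: 2.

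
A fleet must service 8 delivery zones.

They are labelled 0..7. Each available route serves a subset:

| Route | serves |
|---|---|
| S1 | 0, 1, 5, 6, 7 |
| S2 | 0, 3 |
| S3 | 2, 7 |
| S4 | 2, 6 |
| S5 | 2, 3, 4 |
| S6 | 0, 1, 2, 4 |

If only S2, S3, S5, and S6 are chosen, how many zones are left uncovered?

2

Union of S2, S3, S5, S6 = {0, 1, 2, 3, 4, 7}.
Not covered: 5, 6 — 2 zones.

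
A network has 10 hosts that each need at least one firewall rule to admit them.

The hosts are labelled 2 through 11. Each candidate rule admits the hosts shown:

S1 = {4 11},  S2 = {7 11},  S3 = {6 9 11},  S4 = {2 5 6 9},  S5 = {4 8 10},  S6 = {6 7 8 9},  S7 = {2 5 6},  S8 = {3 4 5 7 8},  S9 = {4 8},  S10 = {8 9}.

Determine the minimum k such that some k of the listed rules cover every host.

4

Take {S2, S4, S5, S8}. Their union is {2, 3, 4, 5, 6, 7, 8, 9, 10, 11}, which is all 10 hosts.
No 3 of the 10 rules cover everything (all 120 combinations miss at least one host), so 4 is optimal.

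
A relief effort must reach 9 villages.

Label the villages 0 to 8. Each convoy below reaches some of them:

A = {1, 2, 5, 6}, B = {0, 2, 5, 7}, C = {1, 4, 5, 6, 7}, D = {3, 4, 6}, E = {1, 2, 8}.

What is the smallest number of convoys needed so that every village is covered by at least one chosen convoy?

B and D and E together: B ∪ D ∪ E = {0, 1, 2, 3, 4, 5, 6, 7, 8} — every village is covered.
Only B contains 0, so B is forced; the remaining 5 villages need at least 2 more convoys (each remaining convoy adds at most 3) — so at least 3 convoys are needed, and 3 is optimal.

3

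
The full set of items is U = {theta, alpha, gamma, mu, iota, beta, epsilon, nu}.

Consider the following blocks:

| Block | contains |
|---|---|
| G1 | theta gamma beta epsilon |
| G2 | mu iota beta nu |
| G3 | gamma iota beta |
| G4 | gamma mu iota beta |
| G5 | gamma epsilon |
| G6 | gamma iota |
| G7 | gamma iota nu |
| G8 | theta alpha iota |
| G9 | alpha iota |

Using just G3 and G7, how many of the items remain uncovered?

4

Union of G3, G7 = {gamma, iota, beta, nu}.
Not covered: theta, alpha, mu, epsilon — 4 items.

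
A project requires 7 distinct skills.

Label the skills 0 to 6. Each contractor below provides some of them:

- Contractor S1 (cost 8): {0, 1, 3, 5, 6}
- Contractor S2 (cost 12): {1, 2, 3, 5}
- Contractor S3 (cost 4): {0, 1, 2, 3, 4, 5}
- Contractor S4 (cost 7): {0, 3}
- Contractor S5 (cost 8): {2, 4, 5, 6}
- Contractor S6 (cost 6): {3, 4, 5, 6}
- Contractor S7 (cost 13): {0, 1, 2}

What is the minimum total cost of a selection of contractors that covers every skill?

S3, S6 together cover every skill (S3 ∪ S6 = {0, 1, 2, 3, 4, 5, 6}); total cost 4 + 6 = 10.
No covering selection has total cost below 10.

10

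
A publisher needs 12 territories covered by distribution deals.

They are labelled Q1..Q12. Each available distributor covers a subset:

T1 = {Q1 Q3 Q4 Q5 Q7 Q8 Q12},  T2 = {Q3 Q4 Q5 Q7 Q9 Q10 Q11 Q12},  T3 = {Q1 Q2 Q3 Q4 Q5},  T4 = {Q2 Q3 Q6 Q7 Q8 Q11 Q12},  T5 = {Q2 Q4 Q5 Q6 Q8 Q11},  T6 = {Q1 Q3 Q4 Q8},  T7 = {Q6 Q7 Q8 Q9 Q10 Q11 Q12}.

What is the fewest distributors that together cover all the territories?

T3 and T7 together: T3 ∪ T7 = {Q1, Q2, Q3, Q4, Q5, Q6, Q7, Q8, Q9, Q10, Q11, Q12} — every territory is covered.
No single distributor has all 12 territories (the largest, T2, has 8), so 2 is optimal.

2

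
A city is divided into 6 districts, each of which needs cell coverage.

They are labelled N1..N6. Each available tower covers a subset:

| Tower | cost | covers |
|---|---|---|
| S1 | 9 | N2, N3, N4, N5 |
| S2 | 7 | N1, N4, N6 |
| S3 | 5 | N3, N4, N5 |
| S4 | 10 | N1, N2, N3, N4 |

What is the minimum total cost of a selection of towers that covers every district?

S1, S2 together cover every district (S1 ∪ S2 = {N1, N2, N3, N4, N5, N6}); total cost 9 + 7 = 16.
The greedy pick S3, S2, S1 costs 21; no covering selection beats 16.

16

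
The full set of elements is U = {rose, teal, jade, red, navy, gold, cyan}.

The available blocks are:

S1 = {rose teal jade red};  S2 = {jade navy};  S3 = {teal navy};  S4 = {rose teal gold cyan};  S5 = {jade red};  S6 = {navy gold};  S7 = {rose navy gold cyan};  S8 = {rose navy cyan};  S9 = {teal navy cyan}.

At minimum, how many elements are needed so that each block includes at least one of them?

3

H = {red, navy, cyan} meets every block (each contains at least one member of H), and |H| = 3.
No choice of 2 elements meets every block, so 3 is the minimum.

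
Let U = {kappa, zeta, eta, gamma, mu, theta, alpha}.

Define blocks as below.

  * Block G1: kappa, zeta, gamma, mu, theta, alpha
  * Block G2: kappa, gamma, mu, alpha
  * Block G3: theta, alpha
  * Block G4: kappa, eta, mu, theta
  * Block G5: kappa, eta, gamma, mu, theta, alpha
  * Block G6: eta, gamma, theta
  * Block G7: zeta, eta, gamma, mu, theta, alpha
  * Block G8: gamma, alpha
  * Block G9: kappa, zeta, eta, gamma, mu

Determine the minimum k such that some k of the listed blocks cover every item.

2

G1 and G5 cover everything between them: the union {kappa, zeta, eta, gamma, mu, theta, alpha} is all of U.
No single block has all 7 items (the largest, G1, has 6), so 2 is optimal.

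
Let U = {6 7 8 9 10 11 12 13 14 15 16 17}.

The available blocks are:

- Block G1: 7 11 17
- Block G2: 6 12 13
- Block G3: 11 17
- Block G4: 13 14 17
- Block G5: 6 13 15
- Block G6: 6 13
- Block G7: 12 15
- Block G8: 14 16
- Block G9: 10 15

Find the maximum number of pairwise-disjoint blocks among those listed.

G3, G6, G7, G8 are pairwise disjoint (G3={11,17}; G6={6,13}; G7={12,15}; G8={14,16}).
Every remaining block overlaps one of these, and no 5 of the listed blocks are pairwise disjoint, so 4 is the maximum.

4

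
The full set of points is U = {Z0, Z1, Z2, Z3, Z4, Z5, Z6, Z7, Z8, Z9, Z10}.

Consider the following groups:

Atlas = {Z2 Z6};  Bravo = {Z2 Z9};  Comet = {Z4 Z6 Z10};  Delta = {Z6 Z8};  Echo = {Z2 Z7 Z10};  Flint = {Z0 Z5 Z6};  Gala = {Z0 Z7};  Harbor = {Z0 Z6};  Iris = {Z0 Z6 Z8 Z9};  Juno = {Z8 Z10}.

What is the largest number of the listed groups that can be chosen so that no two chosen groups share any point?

3

Bravo, Harbor, Juno are pairwise disjoint (Bravo={Z2,Z9}; Harbor={Z0,Z6}; Juno={Z8,Z10}).
Every remaining group overlaps one of these, and no 4 of the listed groups are pairwise disjoint, so 3 is the maximum.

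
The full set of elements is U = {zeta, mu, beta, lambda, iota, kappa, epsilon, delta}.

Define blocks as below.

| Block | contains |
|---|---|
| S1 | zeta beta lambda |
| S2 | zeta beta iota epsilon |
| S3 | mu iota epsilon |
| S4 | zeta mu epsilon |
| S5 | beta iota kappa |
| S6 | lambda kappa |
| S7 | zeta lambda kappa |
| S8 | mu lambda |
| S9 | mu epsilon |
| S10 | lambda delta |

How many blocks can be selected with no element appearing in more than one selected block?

3

S5, S9, S10 are pairwise disjoint (S5={beta,iota,kappa}; S9={mu,epsilon}; S10={lambda,delta}).
Every remaining block overlaps one of these, and no 4 of the listed blocks are pairwise disjoint, so 3 is the maximum.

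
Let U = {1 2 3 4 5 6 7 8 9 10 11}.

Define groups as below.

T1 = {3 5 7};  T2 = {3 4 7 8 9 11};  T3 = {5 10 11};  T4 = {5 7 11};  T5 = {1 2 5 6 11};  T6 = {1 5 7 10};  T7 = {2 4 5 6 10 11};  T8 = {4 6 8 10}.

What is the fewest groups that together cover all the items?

T2, T5, and T6 cover everything between them: the union {1, 2, 3, 4, 5, 6, 7, 8, 9, 10, 11} is all of U.
Only T2 contains 9, so T2 is forced; the remaining 5 items need at least 2 more groups (each remaining group adds at most 4) — so at least 3 groups are needed, and 3 is optimal.

3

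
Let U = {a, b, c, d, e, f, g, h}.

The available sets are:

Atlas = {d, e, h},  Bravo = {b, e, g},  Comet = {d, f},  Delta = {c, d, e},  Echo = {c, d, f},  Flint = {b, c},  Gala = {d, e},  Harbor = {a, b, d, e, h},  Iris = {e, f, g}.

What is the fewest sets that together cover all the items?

3

Bravo and Echo and Harbor together: Bravo ∪ Echo ∪ Harbor = {a, b, c, d, e, f, g, h} — every item is covered.
Only Harbor contains a, so Harbor is forced; the remaining 3 items need at least 2 more sets (each remaining set adds at most 2) — so at least 3 sets are needed, and 3 is optimal.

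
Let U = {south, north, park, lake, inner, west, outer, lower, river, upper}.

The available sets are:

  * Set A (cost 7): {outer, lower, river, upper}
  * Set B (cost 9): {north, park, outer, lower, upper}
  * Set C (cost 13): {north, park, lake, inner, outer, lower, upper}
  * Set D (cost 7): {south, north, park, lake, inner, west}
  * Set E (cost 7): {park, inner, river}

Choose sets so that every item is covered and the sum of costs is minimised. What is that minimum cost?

14

A, D together cover every item (A ∪ D = {south, north, park, lake, inner, west, outer, lower, river, upper}); total cost 7 + 7 = 14.
No covering selection has total cost below 14.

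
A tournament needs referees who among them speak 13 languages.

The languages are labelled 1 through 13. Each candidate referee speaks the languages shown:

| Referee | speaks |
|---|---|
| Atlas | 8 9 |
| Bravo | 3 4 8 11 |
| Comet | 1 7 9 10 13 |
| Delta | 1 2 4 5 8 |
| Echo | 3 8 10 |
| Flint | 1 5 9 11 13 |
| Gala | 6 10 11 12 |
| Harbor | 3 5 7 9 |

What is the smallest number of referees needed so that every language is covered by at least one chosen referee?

4

Take {Comet, Delta, Gala, Harbor}. Their union is {1, 2, 3, 4, 5, 6, 7, 8, 9, 10, 11, 12, 13}, which is all 13 languages.
No 3 of the 8 referees cover everything (all 56 combinations miss at least one language), so 4 is optimal.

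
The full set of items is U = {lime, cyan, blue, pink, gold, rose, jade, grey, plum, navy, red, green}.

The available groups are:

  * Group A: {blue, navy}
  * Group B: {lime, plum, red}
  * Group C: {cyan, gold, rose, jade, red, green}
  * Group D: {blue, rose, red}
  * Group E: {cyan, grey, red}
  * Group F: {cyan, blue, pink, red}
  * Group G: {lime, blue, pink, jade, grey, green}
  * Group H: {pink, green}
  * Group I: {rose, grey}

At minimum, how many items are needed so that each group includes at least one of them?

4

The 4 items {pink, grey, navy, red} hit every group.
The groups A, B, H, I are pairwise disjoint, so any hitting set needs a separate item for each — at least 4. Hence 4 is optimal.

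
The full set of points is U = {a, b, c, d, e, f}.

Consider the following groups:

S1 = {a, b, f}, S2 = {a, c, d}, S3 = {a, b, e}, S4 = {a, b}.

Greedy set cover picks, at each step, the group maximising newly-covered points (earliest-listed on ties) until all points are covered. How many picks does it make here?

Greedy: pick S1 (covers 3 new) → pick S2 (covers 2 new) → pick S3 (covers 1 new). Total picks: 3.

3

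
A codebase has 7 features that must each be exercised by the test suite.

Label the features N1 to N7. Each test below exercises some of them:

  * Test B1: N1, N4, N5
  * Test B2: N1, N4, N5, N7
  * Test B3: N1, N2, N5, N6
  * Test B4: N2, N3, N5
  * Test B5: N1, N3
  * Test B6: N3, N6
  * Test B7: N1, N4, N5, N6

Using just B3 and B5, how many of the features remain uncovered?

Union of B3, B5 = {N1, N2, N3, N5, N6}.
Not covered: N4, N7 — 2 features.

2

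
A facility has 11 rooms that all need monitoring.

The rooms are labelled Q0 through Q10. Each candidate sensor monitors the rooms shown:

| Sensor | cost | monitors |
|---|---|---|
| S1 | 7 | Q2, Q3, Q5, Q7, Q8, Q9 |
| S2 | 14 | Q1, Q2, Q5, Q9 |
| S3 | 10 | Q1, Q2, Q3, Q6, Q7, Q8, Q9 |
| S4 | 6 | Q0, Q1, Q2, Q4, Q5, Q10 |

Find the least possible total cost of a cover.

16

S3, S4 together cover every room (S3 ∪ S4 = {Q0, Q1, Q2, Q3, Q4, Q5, Q6, Q7, Q8, Q9, Q10}); total cost 10 + 6 = 16.
The greedy pick S4, S1, S3 costs 23; no covering selection beats 16.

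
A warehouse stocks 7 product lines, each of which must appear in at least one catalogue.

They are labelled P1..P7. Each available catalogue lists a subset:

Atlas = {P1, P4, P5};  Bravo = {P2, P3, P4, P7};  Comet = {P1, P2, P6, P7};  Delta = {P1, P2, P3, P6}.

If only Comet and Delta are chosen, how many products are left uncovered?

2

Union of Comet, Delta = {P1, P2, P3, P6, P7}.
Not covered: P4, P5 — 2 products.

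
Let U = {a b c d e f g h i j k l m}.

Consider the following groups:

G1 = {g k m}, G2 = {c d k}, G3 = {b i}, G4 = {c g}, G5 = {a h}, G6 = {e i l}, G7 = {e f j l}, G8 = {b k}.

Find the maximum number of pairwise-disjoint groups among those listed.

G1, G3, G5, G7 are pairwise disjoint (G1={g,k,m}; G3={b,i}; G5={a,h}; G7={e,f,j,l}).
Every remaining group overlaps one of these, and no 5 of the listed groups are pairwise disjoint, so 4 is the maximum.

4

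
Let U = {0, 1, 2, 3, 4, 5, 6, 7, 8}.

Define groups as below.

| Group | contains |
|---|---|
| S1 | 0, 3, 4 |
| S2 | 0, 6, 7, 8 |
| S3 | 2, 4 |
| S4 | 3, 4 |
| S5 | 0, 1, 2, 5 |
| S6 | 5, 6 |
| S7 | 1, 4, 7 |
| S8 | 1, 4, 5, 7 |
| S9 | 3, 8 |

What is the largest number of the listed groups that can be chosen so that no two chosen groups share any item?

3

S6, S7, S9 are pairwise disjoint (S6={5,6}; S7={1,4,7}; S9={3,8}).
Every remaining group overlaps one of these, and no 4 of the listed groups are pairwise disjoint, so 3 is the maximum.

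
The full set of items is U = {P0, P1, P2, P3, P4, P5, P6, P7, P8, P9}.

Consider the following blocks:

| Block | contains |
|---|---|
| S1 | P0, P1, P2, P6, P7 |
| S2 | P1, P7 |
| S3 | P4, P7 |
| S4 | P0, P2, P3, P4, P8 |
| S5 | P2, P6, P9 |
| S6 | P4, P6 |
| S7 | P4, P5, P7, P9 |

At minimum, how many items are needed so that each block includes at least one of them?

The 3 items {P3, P6, P7} hit every block.
No choice of 2 items meets every block, so 3 is the minimum.

3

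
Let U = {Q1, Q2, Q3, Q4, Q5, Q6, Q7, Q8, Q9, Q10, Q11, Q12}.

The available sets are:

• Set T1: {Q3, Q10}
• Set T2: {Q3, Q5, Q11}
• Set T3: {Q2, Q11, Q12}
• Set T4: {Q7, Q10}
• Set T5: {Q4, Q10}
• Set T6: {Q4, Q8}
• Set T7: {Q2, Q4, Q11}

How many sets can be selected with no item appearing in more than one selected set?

T1, T3, T6 are pairwise disjoint (T1={Q3,Q10}; T3={Q2,Q11,Q12}; T6={Q4,Q8}).
Every remaining set overlaps one of these, and no 4 of the listed sets are pairwise disjoint, so 3 is the maximum.

3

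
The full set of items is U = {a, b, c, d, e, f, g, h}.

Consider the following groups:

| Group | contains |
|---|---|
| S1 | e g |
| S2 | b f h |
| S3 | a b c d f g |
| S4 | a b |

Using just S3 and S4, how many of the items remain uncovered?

Union of S3, S4 = {a, b, c, d, f, g}.
Not covered: e, h — 2 items.

2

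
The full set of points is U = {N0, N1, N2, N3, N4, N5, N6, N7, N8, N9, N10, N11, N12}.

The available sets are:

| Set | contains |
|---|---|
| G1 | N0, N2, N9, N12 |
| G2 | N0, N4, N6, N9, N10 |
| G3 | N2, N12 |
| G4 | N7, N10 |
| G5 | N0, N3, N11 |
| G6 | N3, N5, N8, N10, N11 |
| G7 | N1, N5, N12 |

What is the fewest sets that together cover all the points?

G2 and G3 and G4 and G6 and G7 together: G2 ∪ G3 ∪ G4 ∪ G6 ∪ G7 = {N0, N1, N2, N3, N4, N5, N6, N7, N8, N9, N10, N11, N12} — every point is covered.
No 4 of the 7 sets cover everything (all 35 combinations miss at least one point), so 5 is optimal.

5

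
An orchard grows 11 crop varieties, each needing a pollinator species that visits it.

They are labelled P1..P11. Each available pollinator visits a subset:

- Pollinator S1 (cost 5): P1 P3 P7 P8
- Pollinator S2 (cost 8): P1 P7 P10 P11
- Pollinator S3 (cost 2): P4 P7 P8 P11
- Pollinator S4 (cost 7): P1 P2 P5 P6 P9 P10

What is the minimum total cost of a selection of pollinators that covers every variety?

14

S1, S3, S4 together cover every variety (S1 ∪ S3 ∪ S4 = {P1, P2, P3, P4, P5, P6, P7, P8, P9, P10, P11}); total cost 5 + 2 + 7 = 14.
No covering selection has total cost below 14.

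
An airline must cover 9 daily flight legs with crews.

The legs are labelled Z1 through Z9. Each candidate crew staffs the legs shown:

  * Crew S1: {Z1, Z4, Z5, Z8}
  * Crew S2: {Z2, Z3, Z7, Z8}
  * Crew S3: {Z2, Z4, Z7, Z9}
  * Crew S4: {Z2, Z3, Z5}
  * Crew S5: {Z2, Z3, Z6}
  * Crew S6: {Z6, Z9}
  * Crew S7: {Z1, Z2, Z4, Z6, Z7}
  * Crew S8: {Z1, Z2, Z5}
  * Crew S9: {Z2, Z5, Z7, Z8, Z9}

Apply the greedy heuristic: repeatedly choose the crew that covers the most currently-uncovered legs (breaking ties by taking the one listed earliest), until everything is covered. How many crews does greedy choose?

Greedy: pick S7 (covers 5 new) → pick S9 (covers 3 new) → pick S2 (covers 1 new). Total picks: 3.

3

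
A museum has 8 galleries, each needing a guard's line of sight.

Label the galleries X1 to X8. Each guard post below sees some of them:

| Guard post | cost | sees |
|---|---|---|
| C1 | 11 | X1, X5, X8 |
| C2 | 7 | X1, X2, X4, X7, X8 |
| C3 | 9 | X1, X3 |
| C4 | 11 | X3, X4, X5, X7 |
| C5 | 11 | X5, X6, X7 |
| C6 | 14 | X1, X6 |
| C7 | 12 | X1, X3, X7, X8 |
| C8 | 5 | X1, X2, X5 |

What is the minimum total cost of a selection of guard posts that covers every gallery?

27

C2, C3, C5 together cover every gallery (C2 ∪ C3 ∪ C5 = {X1, X2, X3, X4, X5, X6, X7, X8}); total cost 7 + 9 + 11 = 27.
The greedy pick C2, C8, C3, C5 costs 32; no covering selection beats 27.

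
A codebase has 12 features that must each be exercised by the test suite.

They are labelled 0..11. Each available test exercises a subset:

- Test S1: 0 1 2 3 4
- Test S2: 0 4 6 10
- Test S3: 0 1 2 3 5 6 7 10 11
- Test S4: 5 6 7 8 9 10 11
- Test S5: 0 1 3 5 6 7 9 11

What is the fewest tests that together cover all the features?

Take {S1, S4}. Their union is {0, 1, 2, 3, 4, 5, 6, 7, 8, 9, 10, 11}, which is all 12 features.
No single test has all 12 features (the largest, S3, has 9), so 2 is optimal.

2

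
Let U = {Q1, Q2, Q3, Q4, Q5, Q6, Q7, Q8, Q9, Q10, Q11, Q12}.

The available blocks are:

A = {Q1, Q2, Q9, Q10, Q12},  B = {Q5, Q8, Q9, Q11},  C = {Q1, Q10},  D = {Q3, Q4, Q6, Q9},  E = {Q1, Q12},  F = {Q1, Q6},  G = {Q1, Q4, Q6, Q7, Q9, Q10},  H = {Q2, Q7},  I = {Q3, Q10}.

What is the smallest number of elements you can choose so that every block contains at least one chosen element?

T = {Q1, Q7, Q9, Q10} meets every block (each contains at least one member of T), and |T| = 4.
The blocks B, E, H, I are pairwise disjoint, so any hitting set needs a separate element for each — at least 4. Hence 4 is optimal.

4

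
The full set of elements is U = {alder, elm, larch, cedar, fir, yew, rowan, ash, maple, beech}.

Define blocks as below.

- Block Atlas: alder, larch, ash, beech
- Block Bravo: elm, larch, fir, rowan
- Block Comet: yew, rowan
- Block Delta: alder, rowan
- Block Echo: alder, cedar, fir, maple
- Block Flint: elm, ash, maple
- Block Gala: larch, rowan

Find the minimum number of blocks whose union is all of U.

4

Take {Atlas, Comet, Echo, Flint}. Their union is {alder, elm, larch, cedar, fir, yew, rowan, ash, maple, beech}, which is all 10 elements.
No 3 of the 7 blocks cover everything (all 35 combinations miss at least one element), so 4 is optimal.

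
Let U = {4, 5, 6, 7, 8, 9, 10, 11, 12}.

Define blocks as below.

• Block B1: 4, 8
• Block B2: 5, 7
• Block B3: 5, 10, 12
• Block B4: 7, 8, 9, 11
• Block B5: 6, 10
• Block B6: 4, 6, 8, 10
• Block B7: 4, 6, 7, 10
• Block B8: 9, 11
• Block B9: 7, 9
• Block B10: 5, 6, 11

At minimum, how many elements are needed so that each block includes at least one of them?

4

Take H = {4, 5, 6, 9}. Each listed block contains at least one of these, so H is a hitting set of size 4.
The blocks B1, B2, B5, B8 are pairwise disjoint, so any hitting set needs a separate element for each — at least 4. Hence 4 is optimal.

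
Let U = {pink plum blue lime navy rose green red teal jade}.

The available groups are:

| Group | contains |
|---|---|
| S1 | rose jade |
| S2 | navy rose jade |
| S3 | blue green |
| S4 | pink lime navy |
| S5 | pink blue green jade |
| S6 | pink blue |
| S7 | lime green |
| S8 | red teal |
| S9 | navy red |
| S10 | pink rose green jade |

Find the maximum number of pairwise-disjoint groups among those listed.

S1, S6, S7, S8 are pairwise disjoint (S1={rose,jade}; S6={pink,blue}; S7={lime,green}; S8={red,teal}).
Every remaining group overlaps one of these, and no 5 of the listed groups are pairwise disjoint, so 4 is the maximum.

4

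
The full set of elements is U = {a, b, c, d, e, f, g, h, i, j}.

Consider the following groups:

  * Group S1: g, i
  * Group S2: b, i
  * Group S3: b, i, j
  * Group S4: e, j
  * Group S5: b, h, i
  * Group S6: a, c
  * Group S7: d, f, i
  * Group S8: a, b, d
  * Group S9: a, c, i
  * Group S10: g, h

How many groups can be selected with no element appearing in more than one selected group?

4

S4, S6, S7, S10 are pairwise disjoint (S4={e,j}; S6={a,c}; S7={d,f,i}; S10={g,h}).
Every remaining group overlaps one of these, and no 5 of the listed groups are pairwise disjoint, so 4 is the maximum.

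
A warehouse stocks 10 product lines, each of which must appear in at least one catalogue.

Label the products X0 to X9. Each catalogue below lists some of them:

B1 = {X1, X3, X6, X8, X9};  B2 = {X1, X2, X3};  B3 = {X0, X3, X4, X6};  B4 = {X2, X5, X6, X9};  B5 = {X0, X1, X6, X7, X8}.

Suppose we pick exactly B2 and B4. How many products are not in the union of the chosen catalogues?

Union of B2, B4 = {X1, X2, X3, X5, X6, X9}.
Not covered: X0, X4, X7, X8 — 4 products.

4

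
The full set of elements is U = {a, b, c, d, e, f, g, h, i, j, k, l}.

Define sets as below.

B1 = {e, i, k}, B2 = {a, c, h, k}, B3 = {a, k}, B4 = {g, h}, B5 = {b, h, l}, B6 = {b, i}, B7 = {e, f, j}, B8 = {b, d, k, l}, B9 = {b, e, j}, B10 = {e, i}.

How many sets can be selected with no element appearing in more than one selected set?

B3, B4, B6, B7 are pairwise disjoint (B3={a,k}; B4={g,h}; B6={b,i}; B7={e,f,j}).
Every remaining set overlaps one of these, and no 5 of the listed sets are pairwise disjoint, so 4 is the maximum.

4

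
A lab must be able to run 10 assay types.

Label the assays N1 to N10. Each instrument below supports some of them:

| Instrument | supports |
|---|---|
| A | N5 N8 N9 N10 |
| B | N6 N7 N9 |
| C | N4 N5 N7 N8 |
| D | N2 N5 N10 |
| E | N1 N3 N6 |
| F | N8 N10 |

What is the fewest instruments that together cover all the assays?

A and C and D and E together: A ∪ C ∪ D ∪ E = {N1, N2, N3, N4, N5, N6, N7, N8, N9, N10} — every assay is covered.
Only D contains N2, so D is forced; the remaining 7 assays need at least 3 more instruments (each remaining instrument adds at most 3) — so at least 4 instruments are needed, and 4 is optimal.

4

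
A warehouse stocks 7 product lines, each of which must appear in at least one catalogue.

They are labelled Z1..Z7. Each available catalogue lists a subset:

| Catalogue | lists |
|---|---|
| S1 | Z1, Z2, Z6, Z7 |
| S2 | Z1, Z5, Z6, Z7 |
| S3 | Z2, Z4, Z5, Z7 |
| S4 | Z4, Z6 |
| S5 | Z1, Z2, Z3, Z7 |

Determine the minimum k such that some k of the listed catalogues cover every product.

3

Take {S2, S4, S5}. Their union is {Z1, Z2, Z3, Z4, Z5, Z6, Z7}, which is all 7 products.
Only S5 contains Z3, so S5 is forced; the remaining 3 products need at least 2 more catalogues (each remaining catalogue adds at most 2) — so at least 3 catalogues are needed, and 3 is optimal.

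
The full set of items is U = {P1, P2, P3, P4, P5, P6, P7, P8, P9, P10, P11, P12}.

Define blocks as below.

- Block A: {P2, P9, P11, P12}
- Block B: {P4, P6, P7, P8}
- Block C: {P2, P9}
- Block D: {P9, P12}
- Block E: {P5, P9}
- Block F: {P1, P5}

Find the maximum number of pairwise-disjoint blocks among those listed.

A, B, F are pairwise disjoint (A={P2,P9,P11,P12}; B={P4,P6,P7,P8}; F={P1,P5}).
Every remaining block overlaps one of these, and no 4 of the listed blocks are pairwise disjoint, so 3 is the maximum.

3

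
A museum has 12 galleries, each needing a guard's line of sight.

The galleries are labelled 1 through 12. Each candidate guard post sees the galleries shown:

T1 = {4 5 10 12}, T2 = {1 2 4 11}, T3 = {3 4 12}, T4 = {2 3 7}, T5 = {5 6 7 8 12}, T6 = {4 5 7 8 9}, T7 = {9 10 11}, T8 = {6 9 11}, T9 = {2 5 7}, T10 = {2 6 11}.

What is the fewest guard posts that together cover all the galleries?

4

Take {T2, T3, T5, T7}. Their union is {1, 2, 3, 4, 5, 6, 7, 8, 9, 10, 11, 12}, which is all 12 galleries.
No 3 of the 10 guard posts cover everything (all 120 combinations miss at least one gallery), so 4 is optimal.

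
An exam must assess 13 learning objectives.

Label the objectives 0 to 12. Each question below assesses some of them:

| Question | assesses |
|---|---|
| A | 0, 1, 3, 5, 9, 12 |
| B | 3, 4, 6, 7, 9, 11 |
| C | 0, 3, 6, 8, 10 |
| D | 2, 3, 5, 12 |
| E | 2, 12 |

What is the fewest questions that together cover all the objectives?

A and B and C and D together: A ∪ B ∪ C ∪ D = {0, 1, 2, 3, 4, 5, 6, 7, 8, 9, 10, 11, 12} — every objective is covered.
No 3 of the 5 questions cover everything (all 10 combinations miss at least one objective), so 4 is optimal.

4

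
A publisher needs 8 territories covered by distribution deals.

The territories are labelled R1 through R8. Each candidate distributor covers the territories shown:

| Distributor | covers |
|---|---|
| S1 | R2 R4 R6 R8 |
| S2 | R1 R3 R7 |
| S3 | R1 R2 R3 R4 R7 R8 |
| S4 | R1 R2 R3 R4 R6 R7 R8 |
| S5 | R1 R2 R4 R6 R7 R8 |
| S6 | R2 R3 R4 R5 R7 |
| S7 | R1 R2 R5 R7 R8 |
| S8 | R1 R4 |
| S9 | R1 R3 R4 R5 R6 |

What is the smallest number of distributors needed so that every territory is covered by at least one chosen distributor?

S4 and S6 together: S4 ∪ S6 = {R1, R2, R3, R4, R5, R6, R7, R8} — every territory is covered.
No single distributor has all 8 territories (the largest, S4, has 7), so 2 is optimal.

2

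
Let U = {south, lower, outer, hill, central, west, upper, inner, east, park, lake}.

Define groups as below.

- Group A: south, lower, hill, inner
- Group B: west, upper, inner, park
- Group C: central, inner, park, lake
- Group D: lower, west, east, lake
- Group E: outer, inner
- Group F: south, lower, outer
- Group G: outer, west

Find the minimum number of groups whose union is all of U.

5

A, B, C, D, and G cover everything between them: the union {south, lower, outer, hill, central, west, upper, inner, east, park, lake} is all of U.
No 4 of the 7 groups cover everything (all 35 combinations miss at least one point), so 5 is optimal.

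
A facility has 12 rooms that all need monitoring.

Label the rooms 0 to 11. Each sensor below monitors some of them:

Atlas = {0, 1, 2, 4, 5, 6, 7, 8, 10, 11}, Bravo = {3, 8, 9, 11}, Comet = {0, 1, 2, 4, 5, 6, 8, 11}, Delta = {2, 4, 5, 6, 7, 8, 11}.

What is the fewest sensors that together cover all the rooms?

Take {Atlas, Bravo}. Their union is {0, 1, 2, 3, 4, 5, 6, 7, 8, 9, 10, 11}, which is all 12 rooms.
No single sensor has all 12 rooms (the largest, Atlas, has 10), so 2 is optimal.

2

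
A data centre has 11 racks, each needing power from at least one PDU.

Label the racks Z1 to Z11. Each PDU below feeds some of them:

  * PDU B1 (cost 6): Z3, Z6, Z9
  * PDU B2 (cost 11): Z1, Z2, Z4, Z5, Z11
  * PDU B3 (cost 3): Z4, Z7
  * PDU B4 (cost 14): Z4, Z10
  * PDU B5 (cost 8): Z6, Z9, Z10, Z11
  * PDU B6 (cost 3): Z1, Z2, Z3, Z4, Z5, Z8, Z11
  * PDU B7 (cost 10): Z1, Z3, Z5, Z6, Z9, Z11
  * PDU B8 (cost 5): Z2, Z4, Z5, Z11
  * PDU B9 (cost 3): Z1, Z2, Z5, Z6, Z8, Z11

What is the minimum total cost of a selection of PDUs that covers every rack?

14

B3, B5, B6 together cover every rack (B3 ∪ B5 ∪ B6 = {Z1, Z2, Z3, Z4, Z5, Z6, Z7, Z8, Z9, Z10, Z11}); total cost 3 + 8 + 3 = 14.
No covering selection has total cost below 14.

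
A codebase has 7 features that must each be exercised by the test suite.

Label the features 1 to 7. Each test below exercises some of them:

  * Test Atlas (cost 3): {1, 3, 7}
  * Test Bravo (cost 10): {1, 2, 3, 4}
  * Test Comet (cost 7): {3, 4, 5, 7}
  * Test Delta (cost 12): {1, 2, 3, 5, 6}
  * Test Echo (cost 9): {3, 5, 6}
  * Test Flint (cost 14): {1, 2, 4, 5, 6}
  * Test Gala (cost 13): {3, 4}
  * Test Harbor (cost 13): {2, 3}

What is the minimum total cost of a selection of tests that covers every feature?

Atlas, Flint together cover every feature (Atlas ∪ Flint = {1, 2, 3, 4, 5, 6, 7}); total cost 3 + 14 = 17.
The greedy pick Atlas, Comet, Delta costs 22; no covering selection beats 17.

17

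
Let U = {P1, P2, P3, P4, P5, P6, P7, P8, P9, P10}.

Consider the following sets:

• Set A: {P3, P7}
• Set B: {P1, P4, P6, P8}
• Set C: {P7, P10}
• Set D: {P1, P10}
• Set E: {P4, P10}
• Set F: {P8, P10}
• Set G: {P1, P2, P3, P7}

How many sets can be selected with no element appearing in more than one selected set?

2

B, C are pairwise disjoint (B={P1,P4,P6,P8}; C={P7,P10}).
Every remaining set overlaps one of these, and no 3 of the listed sets are pairwise disjoint, so 2 is the maximum.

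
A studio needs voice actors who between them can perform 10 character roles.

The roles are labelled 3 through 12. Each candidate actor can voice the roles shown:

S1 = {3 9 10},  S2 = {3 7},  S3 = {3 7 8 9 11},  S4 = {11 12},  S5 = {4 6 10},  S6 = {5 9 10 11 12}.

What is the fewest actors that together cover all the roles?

S3 and S5 and S6 together: S3 ∪ S5 ∪ S6 = {3, 4, 5, 6, 7, 8, 9, 10, 11, 12} — every role is covered.
Only S5 contains 4, so S5 is forced; the remaining 7 roles need at least 2 more actors (each remaining actor adds at most 5) — so at least 3 actors are needed, and 3 is optimal.

3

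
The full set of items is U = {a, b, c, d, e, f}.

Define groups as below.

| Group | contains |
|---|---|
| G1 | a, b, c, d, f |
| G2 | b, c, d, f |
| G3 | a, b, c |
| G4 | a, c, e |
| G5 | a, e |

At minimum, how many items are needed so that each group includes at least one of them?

2

The 2 items {a, d} hit every group.
The groups G2, G5 are pairwise disjoint, so any hitting set needs a separate item for each — at least 2. Hence 2 is optimal.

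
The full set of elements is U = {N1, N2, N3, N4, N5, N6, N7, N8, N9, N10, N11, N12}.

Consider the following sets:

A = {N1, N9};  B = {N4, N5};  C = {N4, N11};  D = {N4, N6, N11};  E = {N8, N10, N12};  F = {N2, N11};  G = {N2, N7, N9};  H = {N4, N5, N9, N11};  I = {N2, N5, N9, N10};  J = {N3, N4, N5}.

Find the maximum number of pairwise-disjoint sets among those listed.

A, B, E, F are pairwise disjoint (A={N1,N9}; B={N4,N5}; E={N8,N10,N12}; F={N2,N11}).
Every remaining set overlaps one of these, and no 5 of the listed sets are pairwise disjoint, so 4 is the maximum.

4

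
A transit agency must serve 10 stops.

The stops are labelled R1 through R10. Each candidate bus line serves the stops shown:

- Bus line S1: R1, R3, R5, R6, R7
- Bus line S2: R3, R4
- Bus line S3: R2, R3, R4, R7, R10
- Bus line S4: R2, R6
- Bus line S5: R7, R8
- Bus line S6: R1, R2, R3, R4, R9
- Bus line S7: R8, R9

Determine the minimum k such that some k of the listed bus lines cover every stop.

3

S1 and S3 and S7 together: S1 ∪ S3 ∪ S7 = {R1, R2, R3, R4, R5, R6, R7, R8, R9, R10} — every stop is covered.
Only S1 contains R5, so S1 is forced; the remaining 5 stops need at least 2 more bus lines (each remaining bus line adds at most 3) — so at least 3 bus lines are needed, and 3 is optimal.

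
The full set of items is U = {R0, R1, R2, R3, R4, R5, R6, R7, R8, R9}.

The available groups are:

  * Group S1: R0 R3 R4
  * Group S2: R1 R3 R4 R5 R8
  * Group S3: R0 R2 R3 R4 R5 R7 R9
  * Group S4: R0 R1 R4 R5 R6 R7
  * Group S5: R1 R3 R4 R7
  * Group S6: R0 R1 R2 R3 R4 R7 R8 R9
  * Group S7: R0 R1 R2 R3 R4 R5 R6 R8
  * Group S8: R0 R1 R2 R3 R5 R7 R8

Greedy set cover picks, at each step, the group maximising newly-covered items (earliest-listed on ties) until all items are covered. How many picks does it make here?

2

Greedy: pick S6 (covers 8 new) → pick S4 (covers 2 new). Total picks: 2.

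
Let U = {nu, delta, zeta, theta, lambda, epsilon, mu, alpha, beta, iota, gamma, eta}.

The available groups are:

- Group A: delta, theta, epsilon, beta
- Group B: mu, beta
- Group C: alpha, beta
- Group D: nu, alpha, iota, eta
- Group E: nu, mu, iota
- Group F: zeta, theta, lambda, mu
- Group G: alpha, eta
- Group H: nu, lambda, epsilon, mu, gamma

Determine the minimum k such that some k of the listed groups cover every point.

A, D, F, and H cover everything between them: the union {nu, delta, zeta, theta, lambda, epsilon, mu, alpha, beta, iota, gamma, eta} is all of U.
Only H contains gamma, so H is forced; the remaining 7 points need at least 3 more groups (each remaining group adds at most 3) — so at least 4 groups are needed, and 4 is optimal.

4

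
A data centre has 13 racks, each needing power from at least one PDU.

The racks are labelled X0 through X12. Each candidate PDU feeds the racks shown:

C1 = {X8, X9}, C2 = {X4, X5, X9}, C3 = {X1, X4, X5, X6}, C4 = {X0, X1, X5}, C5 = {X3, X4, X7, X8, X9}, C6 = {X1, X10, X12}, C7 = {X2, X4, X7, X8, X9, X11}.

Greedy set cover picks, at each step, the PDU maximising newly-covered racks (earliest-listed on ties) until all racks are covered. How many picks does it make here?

Greedy: pick C7 (covers 6 new) → pick C3 (covers 3 new) → pick C6 (covers 2 new) → pick C4 (covers 1 new) → pick C5 (covers 1 new). Total picks: 5.

5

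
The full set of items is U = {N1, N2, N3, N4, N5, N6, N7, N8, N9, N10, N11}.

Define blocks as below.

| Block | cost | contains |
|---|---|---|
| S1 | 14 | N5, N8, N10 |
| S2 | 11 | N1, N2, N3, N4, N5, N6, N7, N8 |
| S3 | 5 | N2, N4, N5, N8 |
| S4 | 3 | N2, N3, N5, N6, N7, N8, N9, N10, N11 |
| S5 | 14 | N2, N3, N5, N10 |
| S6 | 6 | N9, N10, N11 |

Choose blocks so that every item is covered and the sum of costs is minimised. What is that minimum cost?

14

S2, S4 together cover every item (S2 ∪ S4 = {N1, N2, N3, N4, N5, N6, N7, N8, N9, N10, N11}); total cost 11 + 3 = 14.
The greedy pick S4, S3, S2 costs 19; no covering selection beats 14.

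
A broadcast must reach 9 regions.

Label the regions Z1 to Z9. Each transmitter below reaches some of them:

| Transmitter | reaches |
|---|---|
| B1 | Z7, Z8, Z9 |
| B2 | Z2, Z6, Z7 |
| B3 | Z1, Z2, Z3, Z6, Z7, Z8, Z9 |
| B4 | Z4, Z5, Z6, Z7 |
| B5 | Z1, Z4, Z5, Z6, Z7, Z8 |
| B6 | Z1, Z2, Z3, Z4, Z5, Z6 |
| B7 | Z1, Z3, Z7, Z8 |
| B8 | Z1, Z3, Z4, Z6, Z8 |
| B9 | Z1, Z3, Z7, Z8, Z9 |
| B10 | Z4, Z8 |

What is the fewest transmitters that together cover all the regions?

B6 and B9 together: B6 ∪ B9 = {Z1, Z2, Z3, Z4, Z5, Z6, Z7, Z8, Z9} — every region is covered.
No single transmitter has all 9 regions (the largest, B3, has 7), so 2 is optimal.

2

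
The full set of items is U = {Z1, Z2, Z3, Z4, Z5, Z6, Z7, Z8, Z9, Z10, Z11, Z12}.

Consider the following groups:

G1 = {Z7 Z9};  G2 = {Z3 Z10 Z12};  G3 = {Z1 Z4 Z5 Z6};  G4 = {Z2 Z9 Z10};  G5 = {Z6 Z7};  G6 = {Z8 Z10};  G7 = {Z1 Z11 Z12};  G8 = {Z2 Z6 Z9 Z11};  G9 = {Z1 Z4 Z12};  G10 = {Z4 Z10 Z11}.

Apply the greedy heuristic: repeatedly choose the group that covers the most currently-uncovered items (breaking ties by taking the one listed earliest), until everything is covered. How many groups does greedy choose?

5

Greedy: pick G3 (covers 4 new) → pick G2 (covers 3 new) → pick G8 (covers 3 new) → pick G1 (covers 1 new) → pick G6 (covers 1 new). Total picks: 5.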